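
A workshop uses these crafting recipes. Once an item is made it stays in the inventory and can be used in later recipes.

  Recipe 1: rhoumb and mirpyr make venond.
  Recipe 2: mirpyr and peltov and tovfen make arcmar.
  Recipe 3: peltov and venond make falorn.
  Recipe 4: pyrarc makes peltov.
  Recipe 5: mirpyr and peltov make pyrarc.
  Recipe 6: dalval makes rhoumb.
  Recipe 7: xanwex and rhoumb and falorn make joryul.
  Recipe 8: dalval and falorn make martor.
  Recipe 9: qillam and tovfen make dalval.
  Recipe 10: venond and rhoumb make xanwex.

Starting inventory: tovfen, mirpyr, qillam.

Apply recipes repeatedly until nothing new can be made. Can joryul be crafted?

No

joryul would need xanwex, rhoumb, and falorn (Recipe 7), but falorn is never obtained.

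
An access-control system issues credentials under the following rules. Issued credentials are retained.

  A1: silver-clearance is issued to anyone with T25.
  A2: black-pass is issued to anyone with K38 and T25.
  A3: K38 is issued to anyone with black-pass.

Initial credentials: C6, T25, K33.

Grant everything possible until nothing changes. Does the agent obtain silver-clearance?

Yes

Holding T25 grants silver-clearance (A1).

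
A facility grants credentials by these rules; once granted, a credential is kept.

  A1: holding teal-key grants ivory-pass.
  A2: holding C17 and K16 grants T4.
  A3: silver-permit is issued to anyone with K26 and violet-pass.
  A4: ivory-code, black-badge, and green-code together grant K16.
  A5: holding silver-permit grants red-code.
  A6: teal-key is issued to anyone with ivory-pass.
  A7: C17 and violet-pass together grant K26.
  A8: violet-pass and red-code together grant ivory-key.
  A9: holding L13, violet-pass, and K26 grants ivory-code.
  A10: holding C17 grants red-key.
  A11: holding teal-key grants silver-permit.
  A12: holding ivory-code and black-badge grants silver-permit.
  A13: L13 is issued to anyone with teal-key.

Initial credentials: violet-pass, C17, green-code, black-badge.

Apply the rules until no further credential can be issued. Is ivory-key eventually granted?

Yes

Holding C17 and violet-pass grants K26 (A7).
Holding K26 and violet-pass grants silver-permit (A3).
Holding silver-permit grants red-code (A5).
Holding violet-pass and red-code grants ivory-key (A8).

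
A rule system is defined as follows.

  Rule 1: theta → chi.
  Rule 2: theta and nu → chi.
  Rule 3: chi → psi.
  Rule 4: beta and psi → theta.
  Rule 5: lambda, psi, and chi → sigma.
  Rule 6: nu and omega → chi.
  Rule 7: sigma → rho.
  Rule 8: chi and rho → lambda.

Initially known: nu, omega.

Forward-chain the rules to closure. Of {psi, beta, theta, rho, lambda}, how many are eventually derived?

nu and omega hold, so chi follows (Rule 6).
chi holds, so psi follows (Rule 3).
psi: reached.
No rule produces beta, and it is not given.
theta would need beta and psi (Rule 4), but beta is never established.
rho would need sigma (Rule 7), but sigma is never established.
lambda would need chi and rho (Rule 8), but rho is never established.
Reached: psi — 1 of the 5.

1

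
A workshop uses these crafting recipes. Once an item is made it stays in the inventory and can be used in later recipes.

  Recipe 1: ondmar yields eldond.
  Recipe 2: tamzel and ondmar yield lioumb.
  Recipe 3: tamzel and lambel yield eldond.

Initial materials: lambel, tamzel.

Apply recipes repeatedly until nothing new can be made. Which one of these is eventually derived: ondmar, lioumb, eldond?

eldond

tamzel and lambel → eldond (Recipe 3).
No rule produces ondmar, and it is not given. lioumb would need tamzel and ondmar (Recipe 2), but ondmar is never obtained.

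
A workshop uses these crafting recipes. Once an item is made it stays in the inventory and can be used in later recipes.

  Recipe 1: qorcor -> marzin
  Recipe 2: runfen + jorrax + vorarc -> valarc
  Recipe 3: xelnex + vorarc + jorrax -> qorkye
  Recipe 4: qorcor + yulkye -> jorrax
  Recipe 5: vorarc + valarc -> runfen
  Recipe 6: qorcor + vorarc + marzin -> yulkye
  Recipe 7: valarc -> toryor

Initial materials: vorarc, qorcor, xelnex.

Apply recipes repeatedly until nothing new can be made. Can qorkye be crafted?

Yes

qorcor -> marzin (Recipe 1).
Using Recipe 6, qorcor, vorarc, and marzin make yulkye.
qorcor + yulkye -> jorrax (Recipe 4).
Using Recipe 3, xelnex, vorarc, and jorrax make qorkye.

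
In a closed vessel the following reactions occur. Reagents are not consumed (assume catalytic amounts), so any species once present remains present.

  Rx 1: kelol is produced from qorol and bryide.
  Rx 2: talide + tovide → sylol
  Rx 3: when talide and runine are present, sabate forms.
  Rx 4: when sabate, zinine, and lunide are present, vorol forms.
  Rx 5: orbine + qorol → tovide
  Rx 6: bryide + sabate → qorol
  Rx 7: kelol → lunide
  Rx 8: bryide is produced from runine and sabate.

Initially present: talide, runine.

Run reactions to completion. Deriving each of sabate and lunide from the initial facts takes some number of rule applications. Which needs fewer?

sabate: talide and runine present → sabate forms (Rx 3). [1 rule application]
lunide: talide and runine present → sabate forms (Rx 3). runine and sabate present → bryide forms (Rx 8). bryide and sabate present → qorol forms (Rx 6). qorol and bryide present → kelol forms (Rx 1). kelol present → lunide forms (Rx 7). [5 rule applications]
sabate needs fewer.

sabate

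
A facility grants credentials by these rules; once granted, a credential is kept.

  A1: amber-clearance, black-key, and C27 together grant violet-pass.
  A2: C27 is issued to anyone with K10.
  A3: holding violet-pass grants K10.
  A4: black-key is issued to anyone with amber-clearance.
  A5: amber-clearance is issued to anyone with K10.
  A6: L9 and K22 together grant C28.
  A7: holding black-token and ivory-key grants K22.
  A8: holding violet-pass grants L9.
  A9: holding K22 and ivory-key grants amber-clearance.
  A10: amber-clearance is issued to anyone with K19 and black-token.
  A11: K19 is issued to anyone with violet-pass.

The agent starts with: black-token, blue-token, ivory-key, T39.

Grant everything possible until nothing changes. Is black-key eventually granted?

Holding black-token and ivory-key grants K22 (A7).
Holding K22 and ivory-key grants amber-clearance (A9).
Holding amber-clearance grants black-key (A4).

Yes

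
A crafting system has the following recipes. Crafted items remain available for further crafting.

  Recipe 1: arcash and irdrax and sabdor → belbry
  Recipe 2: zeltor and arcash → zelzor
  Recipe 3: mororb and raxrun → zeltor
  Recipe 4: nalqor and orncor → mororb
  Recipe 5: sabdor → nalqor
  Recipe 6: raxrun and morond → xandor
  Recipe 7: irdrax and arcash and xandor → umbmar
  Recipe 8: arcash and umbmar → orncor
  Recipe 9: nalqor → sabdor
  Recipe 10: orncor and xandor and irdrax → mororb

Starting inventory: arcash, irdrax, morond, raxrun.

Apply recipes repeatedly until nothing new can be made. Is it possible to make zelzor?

Yes

Using Recipe 6, raxrun and morond make xandor.
Using Recipe 7, irdrax, arcash, and xandor make umbmar.
arcash and umbmar → orncor (Recipe 8).
orncor and xandor and irdrax → mororb (Recipe 10).
Using Recipe 3, mororb and raxrun make zeltor.
Using Recipe 2, zeltor and arcash make zelzor.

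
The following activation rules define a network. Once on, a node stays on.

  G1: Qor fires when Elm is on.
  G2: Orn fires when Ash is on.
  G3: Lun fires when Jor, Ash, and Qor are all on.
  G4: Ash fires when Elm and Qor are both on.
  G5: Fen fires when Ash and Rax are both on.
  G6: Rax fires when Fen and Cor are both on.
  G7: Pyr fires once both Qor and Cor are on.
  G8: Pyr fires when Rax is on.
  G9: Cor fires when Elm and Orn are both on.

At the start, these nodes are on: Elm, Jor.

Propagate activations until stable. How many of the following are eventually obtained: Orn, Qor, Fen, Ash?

3

Elm is on, so Qor fires (G1).
G4: Elm and Qor on → Ash on.
Ash is on, so Orn fires (G2).
Orn: reached.
Qor: reached.
Fen would need Ash and Rax (G5), but Rax never turns on.
Ash: reached.
Reached: Orn, Qor, and Ash — 3 of the 4.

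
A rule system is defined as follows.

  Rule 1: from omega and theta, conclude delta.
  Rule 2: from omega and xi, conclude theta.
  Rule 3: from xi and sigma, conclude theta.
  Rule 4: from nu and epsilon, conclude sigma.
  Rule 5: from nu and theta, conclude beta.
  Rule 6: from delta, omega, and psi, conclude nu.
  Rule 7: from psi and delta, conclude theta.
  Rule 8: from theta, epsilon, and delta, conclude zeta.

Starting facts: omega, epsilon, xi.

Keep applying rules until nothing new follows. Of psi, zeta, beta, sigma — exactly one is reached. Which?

zeta

From omega and xi, Rule 2 gives theta.
From omega and theta, Rule 1 gives delta.
theta, epsilon, and delta hold, so zeta follows (Rule 8).
beta would need nu and theta (Rule 5), but nu is never established. No rule produces psi, and it is not given. sigma would need nu and epsilon (Rule 4), but nu is never established.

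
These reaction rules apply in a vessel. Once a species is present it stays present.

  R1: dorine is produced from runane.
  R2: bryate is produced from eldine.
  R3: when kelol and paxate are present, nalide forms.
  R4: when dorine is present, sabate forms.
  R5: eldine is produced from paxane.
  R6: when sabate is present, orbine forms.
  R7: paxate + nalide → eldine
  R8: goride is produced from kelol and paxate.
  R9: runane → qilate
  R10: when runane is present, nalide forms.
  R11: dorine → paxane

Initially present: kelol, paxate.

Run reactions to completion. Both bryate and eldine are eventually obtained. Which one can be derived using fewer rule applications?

eldine

eldine: kelol and paxate present → nalide forms (R3). paxate and nalide present → eldine forms (R7). [2 rule applications]
bryate: kelol and paxate present → nalide forms (R3). paxate and nalide present → eldine forms (R7). eldine present → bryate forms (R2). [3 rule applications]
eldine needs fewer.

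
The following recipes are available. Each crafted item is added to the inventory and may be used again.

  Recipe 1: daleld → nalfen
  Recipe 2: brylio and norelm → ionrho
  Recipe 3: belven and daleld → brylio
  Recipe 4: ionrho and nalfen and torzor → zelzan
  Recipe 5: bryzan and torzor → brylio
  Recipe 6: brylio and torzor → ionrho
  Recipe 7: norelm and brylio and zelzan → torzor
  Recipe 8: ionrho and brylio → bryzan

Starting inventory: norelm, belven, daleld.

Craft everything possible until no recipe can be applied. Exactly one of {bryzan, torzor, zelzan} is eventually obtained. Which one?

belven and daleld → brylio (Recipe 3).
Using Recipe 2, brylio and norelm make ionrho.
Using Recipe 8, ionrho and brylio make bryzan.
torzor would need norelm, brylio, and zelzan (Recipe 7), but zelzan is never obtained. zelzan would need ionrho, nalfen, and torzor (Recipe 4), but torzor is never obtained.

bryzan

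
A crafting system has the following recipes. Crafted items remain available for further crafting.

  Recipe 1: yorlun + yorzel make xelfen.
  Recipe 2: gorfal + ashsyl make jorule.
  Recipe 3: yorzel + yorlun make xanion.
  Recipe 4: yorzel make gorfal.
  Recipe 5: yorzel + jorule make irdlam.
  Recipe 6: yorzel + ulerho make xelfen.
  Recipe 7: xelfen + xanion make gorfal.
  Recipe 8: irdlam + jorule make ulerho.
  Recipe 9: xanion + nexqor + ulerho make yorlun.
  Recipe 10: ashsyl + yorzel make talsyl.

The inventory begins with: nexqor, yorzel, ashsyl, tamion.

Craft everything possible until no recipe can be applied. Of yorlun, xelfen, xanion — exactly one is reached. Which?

yorzel → gorfal (Recipe 4).
Using Recipe 2, gorfal and ashsyl make jorule.
Using Recipe 5, yorzel and jorule make irdlam.
irdlam + jorule → ulerho (Recipe 8).
yorzel + ulerho → xelfen (Recipe 6).
xanion would need yorzel and yorlun (Recipe 3), but yorlun is never obtained. yorlun would need xanion, nexqor, and ulerho (Recipe 9), but xanion is never obtained.

xelfen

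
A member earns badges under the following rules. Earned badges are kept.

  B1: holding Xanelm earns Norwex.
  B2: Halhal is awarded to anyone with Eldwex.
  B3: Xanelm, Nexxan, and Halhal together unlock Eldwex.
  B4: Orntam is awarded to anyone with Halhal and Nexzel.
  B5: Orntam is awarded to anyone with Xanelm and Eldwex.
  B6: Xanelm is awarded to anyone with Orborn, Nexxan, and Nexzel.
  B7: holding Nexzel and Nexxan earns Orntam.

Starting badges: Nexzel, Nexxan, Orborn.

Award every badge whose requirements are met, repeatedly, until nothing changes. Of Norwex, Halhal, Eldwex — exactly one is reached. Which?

With Orborn, Nexxan, and Nexzel, Xanelm is earned (B6).
With Xanelm, Norwex is earned (B1).
Halhal would need Eldwex (B2), but Eldwex is never earned. Eldwex would need Xanelm, Nexxan, and Halhal (B3), but Halhal is never earned.

Norwex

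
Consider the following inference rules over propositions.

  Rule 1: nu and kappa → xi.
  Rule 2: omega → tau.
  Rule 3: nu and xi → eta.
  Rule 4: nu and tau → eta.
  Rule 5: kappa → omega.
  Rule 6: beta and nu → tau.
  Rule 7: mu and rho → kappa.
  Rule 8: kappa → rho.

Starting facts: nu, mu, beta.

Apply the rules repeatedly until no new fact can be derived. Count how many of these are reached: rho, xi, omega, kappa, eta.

1

From beta and nu, Rule 6 gives tau.
From nu and tau, Rule 4 gives eta.
rho would need kappa (Rule 8), but kappa is never established.
xi would need nu and kappa (Rule 1), but kappa is never established.
omega would need kappa (Rule 5), but kappa is never established.
kappa would need mu and rho (Rule 7), but rho is never established.
eta: reached.
Reached: eta — 1 of the 5.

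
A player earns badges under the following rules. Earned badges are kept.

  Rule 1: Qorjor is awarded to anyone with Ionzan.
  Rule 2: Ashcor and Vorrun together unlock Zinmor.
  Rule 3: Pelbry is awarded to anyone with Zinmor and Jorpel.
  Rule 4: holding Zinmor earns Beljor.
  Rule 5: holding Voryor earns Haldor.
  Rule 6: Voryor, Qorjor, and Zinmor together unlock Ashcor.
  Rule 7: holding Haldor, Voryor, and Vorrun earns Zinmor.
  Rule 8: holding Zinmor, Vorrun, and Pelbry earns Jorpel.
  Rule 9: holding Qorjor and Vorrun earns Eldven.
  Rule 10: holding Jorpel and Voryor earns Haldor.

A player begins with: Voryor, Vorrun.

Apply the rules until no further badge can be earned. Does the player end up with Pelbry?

Pelbry would need Zinmor and Jorpel (Rule 3), but Jorpel is never earned.

No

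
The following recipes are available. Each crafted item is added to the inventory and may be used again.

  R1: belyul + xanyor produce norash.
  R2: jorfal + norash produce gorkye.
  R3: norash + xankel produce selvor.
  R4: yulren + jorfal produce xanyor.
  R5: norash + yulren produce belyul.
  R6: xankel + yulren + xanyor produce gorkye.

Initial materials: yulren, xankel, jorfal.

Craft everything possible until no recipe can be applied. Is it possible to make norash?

No

norash would need belyul and xanyor (R1), but belyul is never obtained.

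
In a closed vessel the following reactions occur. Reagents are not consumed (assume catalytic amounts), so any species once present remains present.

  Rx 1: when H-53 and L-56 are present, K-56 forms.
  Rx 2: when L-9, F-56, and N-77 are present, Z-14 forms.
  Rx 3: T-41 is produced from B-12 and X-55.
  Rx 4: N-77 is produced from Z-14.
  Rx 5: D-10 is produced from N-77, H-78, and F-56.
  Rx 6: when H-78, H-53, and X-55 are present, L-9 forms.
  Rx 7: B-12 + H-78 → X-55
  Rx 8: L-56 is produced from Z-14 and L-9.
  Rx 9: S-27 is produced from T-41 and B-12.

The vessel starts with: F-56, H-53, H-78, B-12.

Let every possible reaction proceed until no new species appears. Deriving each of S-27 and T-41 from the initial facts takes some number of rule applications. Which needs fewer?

T-41

T-41: B-12 and H-78 present → X-55 forms (Rx 7). B-12 and X-55 present → T-41 forms (Rx 3). [2 rule applications]
S-27: B-12 and H-78 present → X-55 forms (Rx 7). B-12 and X-55 present → T-41 forms (Rx 3). T-41 and B-12 present → S-27 forms (Rx 9). [3 rule applications]
T-41 needs fewer.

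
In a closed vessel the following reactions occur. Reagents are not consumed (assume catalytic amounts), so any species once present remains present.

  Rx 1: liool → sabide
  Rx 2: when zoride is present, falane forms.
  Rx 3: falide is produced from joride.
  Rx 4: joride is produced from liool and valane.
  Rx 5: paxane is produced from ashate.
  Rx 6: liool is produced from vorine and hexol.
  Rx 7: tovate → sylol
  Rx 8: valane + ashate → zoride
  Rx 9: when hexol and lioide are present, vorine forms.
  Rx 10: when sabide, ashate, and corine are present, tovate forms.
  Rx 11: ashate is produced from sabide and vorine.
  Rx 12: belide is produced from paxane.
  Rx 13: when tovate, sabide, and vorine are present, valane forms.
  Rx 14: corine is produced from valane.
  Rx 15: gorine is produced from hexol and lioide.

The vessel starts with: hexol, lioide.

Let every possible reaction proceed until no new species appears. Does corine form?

corine would need valane (Rx 14), but valane never forms.

No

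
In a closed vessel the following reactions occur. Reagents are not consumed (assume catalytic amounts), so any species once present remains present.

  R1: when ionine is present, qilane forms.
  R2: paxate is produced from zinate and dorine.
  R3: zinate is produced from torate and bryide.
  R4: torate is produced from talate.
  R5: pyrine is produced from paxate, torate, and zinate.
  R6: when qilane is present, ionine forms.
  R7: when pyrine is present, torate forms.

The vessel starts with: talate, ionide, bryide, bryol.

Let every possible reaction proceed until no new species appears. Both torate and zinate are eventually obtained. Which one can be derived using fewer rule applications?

torate

torate: talate present → torate forms (R4). [1 rule application]
zinate: talate present → torate forms (R4). torate and bryide present → zinate forms (R3). [2 rule applications]
torate needs fewer.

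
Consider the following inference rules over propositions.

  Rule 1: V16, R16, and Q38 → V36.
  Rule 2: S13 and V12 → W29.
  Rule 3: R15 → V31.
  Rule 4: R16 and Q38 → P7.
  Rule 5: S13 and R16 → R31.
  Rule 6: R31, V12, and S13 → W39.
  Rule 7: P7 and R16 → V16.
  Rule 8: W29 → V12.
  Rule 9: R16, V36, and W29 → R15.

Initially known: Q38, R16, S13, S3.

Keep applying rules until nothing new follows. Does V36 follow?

Yes

From R16 and Q38, Rule 4 gives P7.
P7 and R16 hold, so V16 follows (Rule 7).
V16, R16, and Q38 hold, so V36 follows (Rule 1).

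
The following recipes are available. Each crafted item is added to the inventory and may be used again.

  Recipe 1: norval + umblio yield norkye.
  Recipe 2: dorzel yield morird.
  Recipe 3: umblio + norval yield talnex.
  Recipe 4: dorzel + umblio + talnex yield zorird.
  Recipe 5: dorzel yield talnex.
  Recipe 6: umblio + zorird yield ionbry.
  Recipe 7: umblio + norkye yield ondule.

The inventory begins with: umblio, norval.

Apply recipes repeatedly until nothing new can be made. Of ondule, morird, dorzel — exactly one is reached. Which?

Using Recipe 1, norval and umblio make norkye.
umblio + norkye → ondule (Recipe 7).
morird would need dorzel (Recipe 2), but dorzel is never obtained. No rule produces dorzel, and it is not given.

ondule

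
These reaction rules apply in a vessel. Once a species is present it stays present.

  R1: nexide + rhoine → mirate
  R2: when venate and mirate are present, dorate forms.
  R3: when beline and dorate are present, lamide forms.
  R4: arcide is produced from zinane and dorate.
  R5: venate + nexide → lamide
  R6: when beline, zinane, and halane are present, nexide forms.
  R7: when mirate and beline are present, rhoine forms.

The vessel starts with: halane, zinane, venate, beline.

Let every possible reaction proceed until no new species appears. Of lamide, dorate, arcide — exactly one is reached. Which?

beline, zinane, and halane present → nexide forms (R6).
venate and nexide present → lamide forms (R5).
dorate would need venate and mirate (R2), but mirate never forms. arcide would need zinane and dorate (R4), but dorate never forms.

lamide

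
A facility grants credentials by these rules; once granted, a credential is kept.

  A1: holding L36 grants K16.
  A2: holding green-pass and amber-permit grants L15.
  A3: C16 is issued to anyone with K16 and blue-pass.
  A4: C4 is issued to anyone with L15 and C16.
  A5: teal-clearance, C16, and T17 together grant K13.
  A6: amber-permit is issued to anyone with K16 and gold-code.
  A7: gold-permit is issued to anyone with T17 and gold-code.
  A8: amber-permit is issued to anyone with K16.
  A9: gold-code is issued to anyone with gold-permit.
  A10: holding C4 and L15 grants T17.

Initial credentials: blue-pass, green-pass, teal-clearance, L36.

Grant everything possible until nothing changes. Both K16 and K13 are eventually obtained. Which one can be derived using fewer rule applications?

K16: Holding L36 grants K16 (A1). [1 rule application]
K13: Holding L36 grants K16 (A1). Holding K16 and blue-pass grants C16 (A3). Holding K16 grants amber-permit (A8). Holding green-pass and amber-permit grants L15 (A2). Holding L15 and C16 grants C4 (A4). Holding C4 and L15 grants T17 (A10). Holding teal-clearance, C16, and T17 grants K13 (A5). [7 rule applications]
K16 needs fewer.

K16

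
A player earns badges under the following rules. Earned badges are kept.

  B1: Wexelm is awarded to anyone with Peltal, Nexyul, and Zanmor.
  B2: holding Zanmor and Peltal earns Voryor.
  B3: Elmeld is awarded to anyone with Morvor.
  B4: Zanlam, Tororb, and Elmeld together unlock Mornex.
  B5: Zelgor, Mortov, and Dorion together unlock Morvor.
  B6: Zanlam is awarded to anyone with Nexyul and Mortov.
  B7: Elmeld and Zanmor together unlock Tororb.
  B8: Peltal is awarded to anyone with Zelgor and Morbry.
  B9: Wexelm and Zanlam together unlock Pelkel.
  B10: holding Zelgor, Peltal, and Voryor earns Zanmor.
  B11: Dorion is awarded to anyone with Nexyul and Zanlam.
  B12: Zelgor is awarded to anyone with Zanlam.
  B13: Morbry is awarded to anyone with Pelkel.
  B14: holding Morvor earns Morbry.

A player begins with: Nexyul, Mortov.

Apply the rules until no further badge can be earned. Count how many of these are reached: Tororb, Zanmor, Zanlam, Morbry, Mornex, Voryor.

With Nexyul and Mortov, Zanlam is earned (B6).
With Zanlam, Zelgor is earned (B12).
With Nexyul and Zanlam, Dorion is earned (B11).
With Zelgor, Mortov, and Dorion, Morvor is earned (B5).
With Morvor, Morbry is earned (B14).
Tororb would need Elmeld and Zanmor (B7), but Zanmor is never earned.
Zanmor would need Zelgor, Peltal, and Voryor (B10), but Voryor is never earned.
Zanlam: reached.
Morbry: reached.
Mornex would need Zanlam, Tororb, and Elmeld (B4), but Tororb is never earned.
Voryor would need Zanmor and Peltal (B2), but Zanmor is never earned.
Reached: Zanlam and Morbry — 2 of the 6.

2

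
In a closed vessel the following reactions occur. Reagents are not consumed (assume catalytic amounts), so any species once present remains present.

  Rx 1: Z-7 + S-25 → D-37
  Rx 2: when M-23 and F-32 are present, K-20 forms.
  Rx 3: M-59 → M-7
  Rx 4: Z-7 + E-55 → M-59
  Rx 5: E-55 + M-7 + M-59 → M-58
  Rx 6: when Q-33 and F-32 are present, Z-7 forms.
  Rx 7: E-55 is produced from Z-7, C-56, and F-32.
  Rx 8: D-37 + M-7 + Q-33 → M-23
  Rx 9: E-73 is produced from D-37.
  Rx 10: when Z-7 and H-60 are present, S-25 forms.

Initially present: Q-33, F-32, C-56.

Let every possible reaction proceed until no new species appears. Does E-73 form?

E-73 would need D-37 (Rx 9), but D-37 never forms.

No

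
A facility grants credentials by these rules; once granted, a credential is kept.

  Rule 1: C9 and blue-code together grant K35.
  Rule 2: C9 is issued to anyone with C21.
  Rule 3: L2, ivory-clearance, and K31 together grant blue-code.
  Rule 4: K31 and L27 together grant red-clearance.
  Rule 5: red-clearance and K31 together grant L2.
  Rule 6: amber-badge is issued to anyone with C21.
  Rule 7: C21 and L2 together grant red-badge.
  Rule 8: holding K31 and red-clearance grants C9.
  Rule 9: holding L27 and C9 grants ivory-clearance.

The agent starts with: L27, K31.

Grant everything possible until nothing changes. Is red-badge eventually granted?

No

red-badge would need C21 and L2 (Rule 7), but C21 is never granted.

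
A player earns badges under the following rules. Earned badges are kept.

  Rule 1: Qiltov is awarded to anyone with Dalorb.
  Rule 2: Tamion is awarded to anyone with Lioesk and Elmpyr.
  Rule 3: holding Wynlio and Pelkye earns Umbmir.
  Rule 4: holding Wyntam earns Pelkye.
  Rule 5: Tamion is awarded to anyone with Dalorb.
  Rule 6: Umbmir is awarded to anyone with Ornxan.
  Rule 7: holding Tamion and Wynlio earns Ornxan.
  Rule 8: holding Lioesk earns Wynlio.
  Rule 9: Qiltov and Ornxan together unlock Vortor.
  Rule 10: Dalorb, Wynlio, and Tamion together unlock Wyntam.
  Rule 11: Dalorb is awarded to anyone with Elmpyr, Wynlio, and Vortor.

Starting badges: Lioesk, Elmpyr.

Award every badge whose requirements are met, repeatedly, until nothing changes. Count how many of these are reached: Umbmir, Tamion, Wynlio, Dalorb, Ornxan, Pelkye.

With Lioesk and Elmpyr, Tamion is earned (Rule 2).
With Lioesk, Wynlio is earned (Rule 8).
With Tamion and Wynlio, Ornxan is earned (Rule 7).
With Ornxan, Umbmir is earned (Rule 6).
Umbmir: reached.
Tamion: reached.
Wynlio: reached.
Dalorb would need Elmpyr, Wynlio, and Vortor (Rule 11), but Vortor is never earned.
Ornxan: reached.
Pelkye would need Wyntam (Rule 4), but Wyntam is never earned.
Reached: Umbmir, Tamion, Wynlio, and Ornxan — 4 of the 6.

4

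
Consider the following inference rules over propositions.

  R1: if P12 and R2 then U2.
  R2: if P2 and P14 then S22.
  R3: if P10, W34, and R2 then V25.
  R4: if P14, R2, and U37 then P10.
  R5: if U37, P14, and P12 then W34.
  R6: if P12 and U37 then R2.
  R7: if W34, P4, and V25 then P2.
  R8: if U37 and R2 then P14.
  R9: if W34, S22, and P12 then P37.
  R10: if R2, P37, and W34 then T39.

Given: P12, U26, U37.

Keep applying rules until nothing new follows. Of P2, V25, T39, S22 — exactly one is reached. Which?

P12 and U37 hold, so R2 follows (R6).
From U37 and R2, R8 gives P14.
From U37, P14, and P12, R5 gives W34.
P14, R2, and U37 hold, so P10 follows (R4).
P10, W34, and R2 hold, so V25 follows (R3).
P2 would need W34, P4, and V25 (R7), but P4 is never established. S22 would need P2 and P14 (R2), but P2 is never established. T39 would need R2, P37, and W34 (R10), but P37 is never established.

V25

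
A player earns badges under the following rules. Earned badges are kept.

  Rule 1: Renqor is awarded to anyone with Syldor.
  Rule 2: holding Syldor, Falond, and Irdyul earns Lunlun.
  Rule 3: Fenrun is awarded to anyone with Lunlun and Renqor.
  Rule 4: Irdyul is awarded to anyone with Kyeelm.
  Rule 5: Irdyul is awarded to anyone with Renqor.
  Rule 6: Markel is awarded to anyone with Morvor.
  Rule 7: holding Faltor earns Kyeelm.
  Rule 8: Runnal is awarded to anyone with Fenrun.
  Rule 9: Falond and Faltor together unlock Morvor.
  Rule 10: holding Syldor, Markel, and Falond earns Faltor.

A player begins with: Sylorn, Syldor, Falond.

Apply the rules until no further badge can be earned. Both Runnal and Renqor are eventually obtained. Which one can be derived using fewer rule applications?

Renqor

Renqor: With Syldor, Renqor is earned (Rule 1). [1 rule application]
Runnal: With Syldor, Renqor is earned (Rule 1). With Renqor, Irdyul is earned (Rule 5). With Syldor, Falond, and Irdyul, Lunlun is earned (Rule 2). With Lunlun and Renqor, Fenrun is earned (Rule 3). With Fenrun, Runnal is earned (Rule 8). [5 rule applications]
Renqor needs fewer.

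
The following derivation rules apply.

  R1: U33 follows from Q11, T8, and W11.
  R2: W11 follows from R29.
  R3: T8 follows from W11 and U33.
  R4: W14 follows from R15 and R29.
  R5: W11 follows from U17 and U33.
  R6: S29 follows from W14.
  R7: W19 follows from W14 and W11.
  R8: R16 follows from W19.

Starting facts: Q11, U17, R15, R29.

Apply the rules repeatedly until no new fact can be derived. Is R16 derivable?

From R15 and R29, R4 gives W14.
R29 holds, so W11 follows (R2).
W14 and W11 hold, so W19 follows (R7).
From W19, R8 gives R16.

Yes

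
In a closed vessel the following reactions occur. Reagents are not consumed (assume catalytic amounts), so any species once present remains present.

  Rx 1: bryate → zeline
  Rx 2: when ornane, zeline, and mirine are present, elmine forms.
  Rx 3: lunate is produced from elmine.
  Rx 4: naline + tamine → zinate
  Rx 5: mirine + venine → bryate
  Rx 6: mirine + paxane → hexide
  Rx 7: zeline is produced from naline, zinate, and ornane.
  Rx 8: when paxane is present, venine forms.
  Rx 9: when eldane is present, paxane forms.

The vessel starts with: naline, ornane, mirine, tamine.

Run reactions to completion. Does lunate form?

Yes

naline and tamine present → zinate forms (Rx 4).
naline, zinate, and ornane present → zeline forms (Rx 7).
ornane, zeline, and mirine present → elmine forms (Rx 2).
elmine present → lunate forms (Rx 3).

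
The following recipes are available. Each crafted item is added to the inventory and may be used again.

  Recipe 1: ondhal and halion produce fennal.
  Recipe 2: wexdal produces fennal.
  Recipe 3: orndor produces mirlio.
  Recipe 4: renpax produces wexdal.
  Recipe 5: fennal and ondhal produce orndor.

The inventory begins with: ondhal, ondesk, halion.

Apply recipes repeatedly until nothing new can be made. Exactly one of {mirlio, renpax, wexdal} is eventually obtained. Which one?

mirlio

ondhal and halion → fennal (Recipe 1).
Using Recipe 5, fennal and ondhal make orndor.
orndor → mirlio (Recipe 3).
No rule produces renpax, and it is not given. wexdal would need renpax (Recipe 4), but renpax is never obtained.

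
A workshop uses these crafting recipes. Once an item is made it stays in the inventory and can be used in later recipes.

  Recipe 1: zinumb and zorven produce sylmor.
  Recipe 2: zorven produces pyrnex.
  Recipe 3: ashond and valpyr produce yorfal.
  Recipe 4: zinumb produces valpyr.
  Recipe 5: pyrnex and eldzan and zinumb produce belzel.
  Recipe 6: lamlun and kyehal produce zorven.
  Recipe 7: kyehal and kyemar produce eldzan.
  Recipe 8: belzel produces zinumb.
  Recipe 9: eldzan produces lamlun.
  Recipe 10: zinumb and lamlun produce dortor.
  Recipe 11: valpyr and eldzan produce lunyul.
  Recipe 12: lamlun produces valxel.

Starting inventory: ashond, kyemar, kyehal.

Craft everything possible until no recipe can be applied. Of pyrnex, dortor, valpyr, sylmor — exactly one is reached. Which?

Using Recipe 7, kyehal and kyemar make eldzan.
eldzan → lamlun (Recipe 9).
lamlun and kyehal → zorven (Recipe 6).
zorven → pyrnex (Recipe 2).
valpyr would need zinumb (Recipe 4), but zinumb is never obtained. dortor would need zinumb and lamlun (Recipe 10), but zinumb is never obtained. sylmor would need zinumb and zorven (Recipe 1), but zinumb is never obtained.

pyrnex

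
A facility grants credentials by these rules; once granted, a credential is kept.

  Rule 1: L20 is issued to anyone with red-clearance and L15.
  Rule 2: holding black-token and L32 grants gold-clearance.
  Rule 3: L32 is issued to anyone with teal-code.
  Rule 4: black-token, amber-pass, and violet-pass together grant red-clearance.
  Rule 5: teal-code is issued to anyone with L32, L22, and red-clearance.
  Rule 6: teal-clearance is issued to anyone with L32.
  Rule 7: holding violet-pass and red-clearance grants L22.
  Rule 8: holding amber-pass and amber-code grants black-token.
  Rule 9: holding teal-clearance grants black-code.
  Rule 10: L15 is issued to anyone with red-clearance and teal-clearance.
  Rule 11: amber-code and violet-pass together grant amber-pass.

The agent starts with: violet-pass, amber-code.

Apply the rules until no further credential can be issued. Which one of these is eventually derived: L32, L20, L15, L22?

L22

Holding amber-code and violet-pass grants amber-pass (Rule 11).
Holding amber-pass and amber-code grants black-token (Rule 8).
Holding black-token, amber-pass, and violet-pass grants red-clearance (Rule 4).
Holding violet-pass and red-clearance grants L22 (Rule 7).
L20 would need red-clearance and L15 (Rule 1), but L15 is never granted. L15 would need red-clearance and teal-clearance (Rule 10), but teal-clearance is never granted. L32 would need teal-code (Rule 3), but teal-code is never granted.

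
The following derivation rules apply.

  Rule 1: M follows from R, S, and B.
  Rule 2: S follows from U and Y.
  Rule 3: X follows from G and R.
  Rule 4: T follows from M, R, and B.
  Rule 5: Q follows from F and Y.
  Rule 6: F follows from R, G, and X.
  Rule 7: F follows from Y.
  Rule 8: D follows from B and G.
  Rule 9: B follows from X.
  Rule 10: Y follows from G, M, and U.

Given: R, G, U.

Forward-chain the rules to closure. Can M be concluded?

M would need R, S, and B (Rule 1), but S is never established.

No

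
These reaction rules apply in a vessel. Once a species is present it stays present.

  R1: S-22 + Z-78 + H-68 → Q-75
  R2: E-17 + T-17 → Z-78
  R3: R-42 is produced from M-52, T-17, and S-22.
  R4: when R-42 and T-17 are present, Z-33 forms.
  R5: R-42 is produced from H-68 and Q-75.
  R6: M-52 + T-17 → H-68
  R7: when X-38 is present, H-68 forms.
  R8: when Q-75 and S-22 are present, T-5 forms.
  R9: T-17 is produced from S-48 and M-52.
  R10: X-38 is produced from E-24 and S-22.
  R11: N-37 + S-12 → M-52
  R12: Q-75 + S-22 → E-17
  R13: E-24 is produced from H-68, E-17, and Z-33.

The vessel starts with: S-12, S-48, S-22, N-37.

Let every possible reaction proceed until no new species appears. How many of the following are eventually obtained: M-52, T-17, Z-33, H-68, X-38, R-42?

N-37 and S-12 present → M-52 forms (R11).
S-48 and M-52 present → T-17 forms (R9).
M-52, T-17, and S-22 present → R-42 forms (R3).
M-52 and T-17 present → H-68 forms (R6).
R-42 and T-17 present → Z-33 forms (R4).
M-52: reached.
T-17: reached.
Z-33: reached.
H-68: reached.
X-38 would need E-24 and S-22 (R10), but E-24 never forms.
R-42: reached.
Reached: M-52, T-17, Z-33, H-68, and R-42 — 5 of the 6.

5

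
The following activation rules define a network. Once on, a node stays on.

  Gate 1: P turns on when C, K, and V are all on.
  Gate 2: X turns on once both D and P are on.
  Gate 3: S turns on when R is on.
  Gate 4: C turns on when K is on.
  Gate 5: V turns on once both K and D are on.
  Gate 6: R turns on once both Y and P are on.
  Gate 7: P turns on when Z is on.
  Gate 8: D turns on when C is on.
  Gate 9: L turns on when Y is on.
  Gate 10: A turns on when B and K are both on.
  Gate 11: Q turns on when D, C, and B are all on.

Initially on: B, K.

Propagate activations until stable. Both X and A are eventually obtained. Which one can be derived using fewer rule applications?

A: Gate 10: B and K on → A on. [1 rule application]
X: Gate 4: K on → C on. C is on, so D turns on (Gate 8). K and D are on, so V turns on (Gate 5). C, K, and V are on, so P turns on (Gate 1). Gate 2: D and P on → X on. [5 rule applications]
A needs fewer.

A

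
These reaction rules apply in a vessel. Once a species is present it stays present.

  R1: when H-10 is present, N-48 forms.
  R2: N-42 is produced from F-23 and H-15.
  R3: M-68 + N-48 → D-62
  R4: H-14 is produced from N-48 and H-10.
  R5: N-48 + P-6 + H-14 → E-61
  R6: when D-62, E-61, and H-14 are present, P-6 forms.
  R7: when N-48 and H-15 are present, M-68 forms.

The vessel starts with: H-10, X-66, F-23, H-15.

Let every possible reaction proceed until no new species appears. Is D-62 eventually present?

Yes

H-10 present → N-48 forms (R1).
N-48 and H-15 present → M-68 forms (R7).
M-68 and N-48 present → D-62 forms (R3).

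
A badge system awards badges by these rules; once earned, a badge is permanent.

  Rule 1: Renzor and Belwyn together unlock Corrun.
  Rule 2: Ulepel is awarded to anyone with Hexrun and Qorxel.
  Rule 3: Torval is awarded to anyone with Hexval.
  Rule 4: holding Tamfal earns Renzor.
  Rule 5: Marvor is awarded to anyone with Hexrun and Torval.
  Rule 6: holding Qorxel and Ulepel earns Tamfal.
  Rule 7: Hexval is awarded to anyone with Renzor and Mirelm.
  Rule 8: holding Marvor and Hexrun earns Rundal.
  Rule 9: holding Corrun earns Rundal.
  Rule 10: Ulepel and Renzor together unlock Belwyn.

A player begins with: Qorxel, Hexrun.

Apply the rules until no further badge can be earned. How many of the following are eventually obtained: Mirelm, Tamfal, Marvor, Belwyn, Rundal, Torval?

With Hexrun and Qorxel, Ulepel is earned (Rule 2).
With Qorxel and Ulepel, Tamfal is earned (Rule 6).
With Tamfal, Renzor is earned (Rule 4).
With Ulepel and Renzor, Belwyn is earned (Rule 10).
With Renzor and Belwyn, Corrun is earned (Rule 1).
With Corrun, Rundal is earned (Rule 9).
No rule produces Mirelm, and it is not given.
Tamfal: reached.
Marvor would need Hexrun and Torval (Rule 5), but Torval is never earned.
Belwyn: reached.
Rundal: reached.
Torval would need Hexval (Rule 3), but Hexval is never earned.
Reached: Tamfal, Belwyn, and Rundal — 3 of the 6.

3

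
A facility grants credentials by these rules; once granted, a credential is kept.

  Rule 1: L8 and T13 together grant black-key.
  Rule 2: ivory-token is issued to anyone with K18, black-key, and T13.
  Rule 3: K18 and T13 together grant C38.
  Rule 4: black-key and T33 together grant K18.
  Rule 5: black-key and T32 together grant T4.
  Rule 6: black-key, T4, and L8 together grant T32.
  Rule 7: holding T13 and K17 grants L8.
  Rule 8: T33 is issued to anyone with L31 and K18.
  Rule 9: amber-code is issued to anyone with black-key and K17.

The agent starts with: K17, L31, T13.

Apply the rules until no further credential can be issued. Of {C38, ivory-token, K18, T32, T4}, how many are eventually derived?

C38 would need K18 and T13 (Rule 3), but K18 is never granted.
ivory-token would need K18, black-key, and T13 (Rule 2), but K18 is never granted.
K18 would need black-key and T33 (Rule 4), but T33 is never granted.
T32 would need black-key, T4, and L8 (Rule 6), but T4 is never granted.
T4 would need black-key and T32 (Rule 5), but T32 is never granted.
None of the 5 are reached.

0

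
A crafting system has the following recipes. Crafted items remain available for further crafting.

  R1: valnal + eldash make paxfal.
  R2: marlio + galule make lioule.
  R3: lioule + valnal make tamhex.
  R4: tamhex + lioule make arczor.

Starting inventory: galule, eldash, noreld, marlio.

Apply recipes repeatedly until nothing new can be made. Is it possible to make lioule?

Yes

marlio + galule → lioule (R2).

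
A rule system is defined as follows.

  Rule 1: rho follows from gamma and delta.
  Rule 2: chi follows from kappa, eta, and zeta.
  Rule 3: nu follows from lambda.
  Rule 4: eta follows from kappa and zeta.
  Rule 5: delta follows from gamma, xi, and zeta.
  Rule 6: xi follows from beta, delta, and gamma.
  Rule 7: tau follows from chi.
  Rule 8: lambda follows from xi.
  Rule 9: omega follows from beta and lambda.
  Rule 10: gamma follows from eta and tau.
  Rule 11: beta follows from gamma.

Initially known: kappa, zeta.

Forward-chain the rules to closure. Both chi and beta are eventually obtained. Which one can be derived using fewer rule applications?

chi: From kappa and zeta, Rule 4 gives eta. kappa, eta, and zeta hold, so chi follows (Rule 2). [2 rule applications]
beta: kappa and zeta hold, so eta follows (Rule 4). kappa, eta, and zeta hold, so chi follows (Rule 2). chi holds, so tau follows (Rule 7). eta and tau hold, so gamma follows (Rule 10). From gamma, Rule 11 gives beta. [5 rule applications]
chi needs fewer.

chi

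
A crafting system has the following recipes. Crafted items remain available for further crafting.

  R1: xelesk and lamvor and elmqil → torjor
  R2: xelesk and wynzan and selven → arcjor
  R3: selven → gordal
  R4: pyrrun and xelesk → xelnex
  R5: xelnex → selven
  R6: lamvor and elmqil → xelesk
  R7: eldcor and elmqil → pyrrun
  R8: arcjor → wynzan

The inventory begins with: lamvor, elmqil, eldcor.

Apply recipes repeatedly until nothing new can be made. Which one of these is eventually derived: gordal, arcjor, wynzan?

gordal

lamvor and elmqil → xelesk (R6).
Using R7, eldcor and elmqil make pyrrun.
Using R4, pyrrun and xelesk make xelnex.
Using R5, xelnex makes selven.
selven → gordal (R3).
wynzan would need arcjor (R8), but arcjor is never obtained. arcjor would need xelesk, wynzan, and selven (R2), but wynzan is never obtained.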